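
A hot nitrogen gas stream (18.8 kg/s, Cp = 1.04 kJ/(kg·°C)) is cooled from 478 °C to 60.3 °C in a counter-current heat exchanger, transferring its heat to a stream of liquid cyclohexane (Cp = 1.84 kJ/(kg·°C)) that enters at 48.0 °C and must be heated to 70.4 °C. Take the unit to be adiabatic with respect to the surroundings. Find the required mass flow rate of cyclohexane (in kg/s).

ṁ_c = 198 kg/s

Heat released by hot stream: Q = 18.8 × 1.04 × (478 − 60.3) = 8166.9 kJ/s
Energy balance on cold side (adiabatic exchanger): Q = ṁ_c·Cp_c·(T_c,out − T_c,in)
ṁ_c = 8166.9 / [1.84 × (70.4 − 48.0)] = 198.15 kg/s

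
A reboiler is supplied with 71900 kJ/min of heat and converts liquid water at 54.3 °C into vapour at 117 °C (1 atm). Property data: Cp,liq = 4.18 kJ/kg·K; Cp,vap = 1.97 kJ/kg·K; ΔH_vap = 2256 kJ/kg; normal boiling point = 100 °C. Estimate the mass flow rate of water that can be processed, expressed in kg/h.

ṁ = 1740 kg/h

Δh = 4.18×(100−54.3) + 2256 + 1.97×(117−100) = 2480.5 kJ/kg
Q = 71900 kJ/min = 1198.3 kJ/s = 4.314e+06 kJ/h
ṁ = Q/Δh = 4.314e+06 / 2480.5 = 1739.2 kg/h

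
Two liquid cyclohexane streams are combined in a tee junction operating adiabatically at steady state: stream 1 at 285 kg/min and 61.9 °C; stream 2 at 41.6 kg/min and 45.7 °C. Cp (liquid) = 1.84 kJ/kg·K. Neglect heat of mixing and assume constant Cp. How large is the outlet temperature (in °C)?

T_out = 59.8 °C

Adiabatic, steady state ⇒ Σ ṁᵢCp,ᵢ(T_out − Tᵢ) = 0
Σ ṁᵢCp,ᵢTᵢ = 285×1.84×61.9 + 41.6×1.84×45.7 = 35958
Σ ṁᵢCp,ᵢ = 285×1.84 + 41.6×1.84 = 600.94
T_out = 35958 / 600.94 = 59.837 °C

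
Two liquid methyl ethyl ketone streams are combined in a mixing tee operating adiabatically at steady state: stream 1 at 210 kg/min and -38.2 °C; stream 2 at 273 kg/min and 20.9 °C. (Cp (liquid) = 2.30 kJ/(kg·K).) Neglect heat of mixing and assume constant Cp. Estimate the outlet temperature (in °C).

Energy balance with Q = 0: Σ ṁᵢCp,ᵢ(T_out − Tᵢ) = 0
Σ ṁᵢCp,ᵢTᵢ = 210×2.30×-38.2 + 273×2.30×20.9 = -5327.5
Σ ṁᵢCp,ᵢ = 210×2.30 + 273×2.30 = 1110.9
T_out = -5327.5 / 1110.9 = -4.7957 °C

T_out = -4.80 °C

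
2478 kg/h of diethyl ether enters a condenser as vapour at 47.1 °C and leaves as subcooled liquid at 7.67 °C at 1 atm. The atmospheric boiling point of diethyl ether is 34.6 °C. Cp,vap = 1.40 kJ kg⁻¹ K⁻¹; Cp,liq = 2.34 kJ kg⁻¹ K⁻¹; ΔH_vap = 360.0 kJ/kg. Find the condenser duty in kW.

vapour 47.1→34.6 °C: -17.5 kJ/kg
condensation at 34.6 °C: -360 kJ/kg
liquid 34.6→7.67 °C: -63.016 kJ/kg
Δh = -17.5 + -360 + -63.016 = -440.52 kJ/kg
Q = ṁ·Δh = 2478 kg/h × -440.52 kJ/kg = -1.0916e+06 kJ/h
|Q| = 303.22 kW

Q_c = 303 kW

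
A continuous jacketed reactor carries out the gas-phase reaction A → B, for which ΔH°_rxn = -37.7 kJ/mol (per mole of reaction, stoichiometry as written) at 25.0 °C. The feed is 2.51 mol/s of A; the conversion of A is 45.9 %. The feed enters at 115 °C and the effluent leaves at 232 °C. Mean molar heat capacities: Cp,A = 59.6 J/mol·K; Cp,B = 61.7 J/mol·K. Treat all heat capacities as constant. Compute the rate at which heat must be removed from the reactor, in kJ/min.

Extent of reaction ξ = 0.459 × 2.51 = 1.1521 mol/s
Reaction term: ξ·ΔH°_rxn = 1.1521 × -37.7 = -43.434 kJ/s
Sensible, feed 115→25 °C: -13.464 kJ/s
Outlet flows (mol/s): A 1.3579, B 1.1521
Sensible, products 25→232 °C: 31.467 kJ/s
Q = ΔH = -25.43 kJ/s = -25.43 kW
Heat removed = 1525.8 kJ/min

Q_out = 1530 kJ/min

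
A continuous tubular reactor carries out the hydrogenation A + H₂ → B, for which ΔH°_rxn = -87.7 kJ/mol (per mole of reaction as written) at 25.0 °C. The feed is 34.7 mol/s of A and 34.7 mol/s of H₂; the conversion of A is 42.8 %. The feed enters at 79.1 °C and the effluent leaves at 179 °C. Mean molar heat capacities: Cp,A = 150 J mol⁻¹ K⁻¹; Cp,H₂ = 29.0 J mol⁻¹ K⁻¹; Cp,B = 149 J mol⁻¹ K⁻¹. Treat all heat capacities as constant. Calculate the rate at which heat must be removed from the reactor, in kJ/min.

Q_out = 45000 kJ/min

Extent of reaction ξ = 0.428 × 34.7 = 14.852 mol/s
Reaction term: ξ·ΔH°_rxn = 14.852 × -87.7 = -1302.5 kJ/s
Sensible, feed 79.1→25 °C: -336.03 kJ/s
Outlet flows (mol/s): A 19.848, H₂ 19.848, B 14.852
Sensible, products 25→179 °C: 887.93 kJ/s
Q = ΔH = -750.59 kJ/s = -750.59 kW
Heat removed = 45035 kJ/min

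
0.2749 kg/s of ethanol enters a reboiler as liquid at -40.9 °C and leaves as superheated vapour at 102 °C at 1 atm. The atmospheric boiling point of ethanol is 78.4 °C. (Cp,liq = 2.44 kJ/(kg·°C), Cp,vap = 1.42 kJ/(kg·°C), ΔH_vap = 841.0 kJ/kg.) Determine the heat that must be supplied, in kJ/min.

Q = 19200 kJ/min

liquid -40.9→78.4 °C: 291.09 kJ/kg
vaporisation at 78.4 °C: 841 kJ/kg
vapour 78.4→102 °C: 33.512 kJ/kg
Δh = 291.09 + 841 + 33.512 = 1165.6 kJ/kg
Q = ṁ·Δh = 0.2749 kg/s × 1165.6 kJ/kg = 320.42 kJ/s
|Q| = 320.42 kW = 19225 kJ/min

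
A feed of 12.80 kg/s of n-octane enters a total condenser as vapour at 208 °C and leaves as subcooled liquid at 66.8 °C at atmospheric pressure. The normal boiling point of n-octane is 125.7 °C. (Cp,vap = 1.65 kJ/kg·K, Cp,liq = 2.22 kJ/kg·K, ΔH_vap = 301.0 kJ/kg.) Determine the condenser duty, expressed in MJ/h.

Q_c = 26200 MJ/h

vapour 208→125.7 °C: -135.79 kJ/kg
condensation at 125.7 °C: -301 kJ/kg
liquid 125.7→66.8 °C: -130.76 kJ/kg
Δh = -135.79 + -301 + -130.76 = -567.55 kJ/kg
Q = ṁ·Δh = 12.80 kg/s × -567.55 kJ/kg = -7264.7 kJ/s
|Q| = 7264.7 kW = 26153 MJ/h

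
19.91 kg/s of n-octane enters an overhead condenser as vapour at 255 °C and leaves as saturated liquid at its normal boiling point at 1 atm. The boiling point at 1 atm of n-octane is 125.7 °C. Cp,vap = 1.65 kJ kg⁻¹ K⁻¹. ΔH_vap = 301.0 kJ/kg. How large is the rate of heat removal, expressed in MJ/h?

Q_c = 36900 MJ/h

vapour 255→125.7 °C: -213.34 kJ/kg
condensation at 125.7 °C: -301 kJ/kg
Δh = -213.34 + -301 = -514.35 kJ/kg
Q = ṁ·Δh = 19.91 kg/s × -514.35 kJ/kg = -10241 kJ/s
|Q| = 10241 kW = 36866 MJ/h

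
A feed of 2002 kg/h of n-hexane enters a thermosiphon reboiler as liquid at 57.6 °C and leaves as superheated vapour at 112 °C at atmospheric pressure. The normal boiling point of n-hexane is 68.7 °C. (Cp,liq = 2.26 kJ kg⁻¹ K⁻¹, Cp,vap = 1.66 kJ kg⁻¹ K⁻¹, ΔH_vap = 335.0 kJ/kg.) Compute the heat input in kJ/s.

liquid 57.6→68.7 °C: 25.086 kJ/kg
vaporisation at 68.7 °C: 335 kJ/kg
vapour 68.7→112 °C: 71.878 kJ/kg
Δh = 25.086 + 335 + 71.878 = 431.96 kJ/kg
Q = ṁ·Δh = 2002 kg/h × 431.96 kJ/kg = 864790 kJ/h
|Q| = 240.22 kW

Q = 240 kJ/s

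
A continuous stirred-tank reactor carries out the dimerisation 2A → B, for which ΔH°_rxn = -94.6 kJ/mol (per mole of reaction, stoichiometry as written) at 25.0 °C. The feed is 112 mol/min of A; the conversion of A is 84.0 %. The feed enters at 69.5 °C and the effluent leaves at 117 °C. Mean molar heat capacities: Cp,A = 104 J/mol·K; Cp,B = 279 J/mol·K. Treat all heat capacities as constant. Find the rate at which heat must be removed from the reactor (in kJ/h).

Q_out = 215000 kJ/h

Extent of reaction ξ = 0.840 × 112 / 2 = 47.04 mol/min
Reaction term: ξ·ΔH°_rxn = 47.04 × -94.6 = -4450 kJ/min
Sensible, feed 69.5→25 °C: -518.34 kJ/min
Outlet flows (mol/min): A 17.92, B 47.04
Sensible, products 25→117 °C: 1378.9 kJ/min
Q = ΔH = -3589.4 kJ/min = -59.824 kW
Heat removed = 215370 kJ/h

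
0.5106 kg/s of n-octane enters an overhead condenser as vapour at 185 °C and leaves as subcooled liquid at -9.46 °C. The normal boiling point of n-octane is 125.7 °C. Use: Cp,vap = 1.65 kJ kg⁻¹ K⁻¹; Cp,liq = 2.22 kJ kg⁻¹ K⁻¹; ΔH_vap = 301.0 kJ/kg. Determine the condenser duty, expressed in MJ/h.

Q_c = 1280 MJ/h

vapour 185→125.7 °C: -97.845 kJ/kg
condensation at 125.7 °C: -301 kJ/kg
liquid 125.7→-9.46 °C: -300.06 kJ/kg
Δh = -97.845 + -301 + -300.06 = -698.9 kJ/kg
Q = ṁ·Δh = 0.5106 kg/s × -698.9 kJ/kg = -356.86 kJ/s
|Q| = 356.86 kW = 1284.7 MJ/h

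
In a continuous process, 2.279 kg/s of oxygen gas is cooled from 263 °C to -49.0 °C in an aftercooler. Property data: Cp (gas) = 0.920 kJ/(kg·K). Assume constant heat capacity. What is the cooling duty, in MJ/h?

Q = ṁ·Cp·ΔT = 2.279 × 0.920 × (-49.0 − 263) = -654.16 kJ/s
Cooling duty = 2355 MJ/h

Q_c = 2350 MJ/h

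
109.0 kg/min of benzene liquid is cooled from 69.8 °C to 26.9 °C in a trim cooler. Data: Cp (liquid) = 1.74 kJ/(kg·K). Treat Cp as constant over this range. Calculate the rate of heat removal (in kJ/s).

Q_c = 136 kJ/s

Q = ṁ·Cp·ΔT = 109.0 × 1.74 × (26.9 − 69.8) = -8136.4 kJ/min
Converting: 8136.4 / 60 s = 135.61 kW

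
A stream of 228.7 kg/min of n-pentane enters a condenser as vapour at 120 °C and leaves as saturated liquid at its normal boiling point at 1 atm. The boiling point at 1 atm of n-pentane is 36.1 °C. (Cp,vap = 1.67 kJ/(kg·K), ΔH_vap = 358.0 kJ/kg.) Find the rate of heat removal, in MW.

vapour 120→36.1 °C: -140.11 kJ/kg
condensation at 36.1 °C: -358 kJ/kg
Δh = -140.11 + -358 = -498.11 kJ/kg
Q = ṁ·Δh = 228.7 kg/min × -498.11 kJ/kg = -113920 kJ/min
|Q| = 1898.6 kW = 1.8986 MW

Q_c = 1.90 MW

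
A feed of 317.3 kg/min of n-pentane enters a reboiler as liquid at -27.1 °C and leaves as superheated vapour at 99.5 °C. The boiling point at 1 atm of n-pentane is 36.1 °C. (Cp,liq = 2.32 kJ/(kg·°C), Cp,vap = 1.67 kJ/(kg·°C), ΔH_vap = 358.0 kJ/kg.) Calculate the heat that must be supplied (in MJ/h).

Q = 11600 MJ/h

liquid -27.1→36.1 °C: 146.62 kJ/kg
vaporisation at 36.1 °C: 358 kJ/kg
vapour 36.1→99.5 °C: 105.88 kJ/kg
Δh = 146.62 + 358 + 105.88 = 610.5 kJ/kg
Q = ṁ·Δh = 317.3 kg/min × 610.5 kJ/kg = 193710 kJ/min
|Q| = 3228.5 kW = 11623 MJ/h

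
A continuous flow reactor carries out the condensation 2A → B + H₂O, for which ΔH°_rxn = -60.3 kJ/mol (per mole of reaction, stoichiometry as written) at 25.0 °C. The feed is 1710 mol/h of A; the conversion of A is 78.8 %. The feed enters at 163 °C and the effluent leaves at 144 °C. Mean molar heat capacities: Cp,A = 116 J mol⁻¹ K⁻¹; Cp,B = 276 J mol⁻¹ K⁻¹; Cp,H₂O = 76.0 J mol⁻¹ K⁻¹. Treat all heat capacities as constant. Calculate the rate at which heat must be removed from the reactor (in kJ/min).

Extent of reaction ξ = 0.788 × 1710 / 2 = 673.74 mol/h
Reaction term: ξ·ΔH°_rxn = 673.74 × -60.3 = -40627 kJ/h
Sensible, feed 163→25 °C: -27374 kJ/h
Outlet flows (mol/h): A 362.52, B 673.74, H₂O 673.74
Sensible, products 25→144 °C: 33226 kJ/h
Q = ΔH = -34774 kJ/h = -9.6595 kW
Heat removed = 579.57 kJ/min

Q_out = 580 kJ/min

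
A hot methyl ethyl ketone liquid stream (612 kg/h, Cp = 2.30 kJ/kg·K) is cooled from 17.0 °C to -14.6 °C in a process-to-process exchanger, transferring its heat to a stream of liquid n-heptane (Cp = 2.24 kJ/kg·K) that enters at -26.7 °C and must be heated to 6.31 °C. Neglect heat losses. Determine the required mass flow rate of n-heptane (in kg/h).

Heat released by hot stream: Q = 612 × 2.30 × (17.0 − -14.6) = 44480 kJ/h
Energy balance on cold side (adiabatic exchanger): Q = ṁ_c·Cp_c·(T_c,out − T_c,in)
ṁ_c = 44480 / [2.24 × (6.31 − -26.7)] = 601.55 kg/h

ṁ_c = 602 kg/h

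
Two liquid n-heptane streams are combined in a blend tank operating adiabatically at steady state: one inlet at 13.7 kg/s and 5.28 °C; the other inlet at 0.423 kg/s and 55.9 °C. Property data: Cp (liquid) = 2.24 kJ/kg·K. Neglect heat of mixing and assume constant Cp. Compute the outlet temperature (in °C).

T_out = 6.80 °C

No heat crosses the boundary, so H_out = H_in.
Σ ṁᵢCp,ᵢTᵢ = 13.7×2.24×5.28 + 0.423×2.24×55.9 = 215
Σ ṁᵢCp,ᵢ = 13.7×2.24 + 0.423×2.24 = 31.636
T_out = 215 / 31.636 = 6.7961 °C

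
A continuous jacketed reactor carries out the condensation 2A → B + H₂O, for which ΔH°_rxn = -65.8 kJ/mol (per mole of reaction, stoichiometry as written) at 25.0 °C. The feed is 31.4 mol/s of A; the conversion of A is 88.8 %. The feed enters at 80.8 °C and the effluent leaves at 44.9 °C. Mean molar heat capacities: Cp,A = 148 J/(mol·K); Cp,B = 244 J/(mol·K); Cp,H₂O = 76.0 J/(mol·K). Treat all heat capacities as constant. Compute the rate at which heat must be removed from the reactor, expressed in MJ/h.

Q_out = 3880 MJ/h

Extent of reaction ξ = 0.888 × 31.4 / 2 = 13.942 mol/s
Reaction term: ξ·ΔH°_rxn = 13.942 × -65.8 = -917.36 kJ/s
Sensible, feed 80.8→25 °C: -259.31 kJ/s
Outlet flows (mol/s): A 3.5168, B 13.942, H₂O 13.942
Sensible, products 25→44.9 °C: 99.138 kJ/s
Q = ΔH = -1077.5 kJ/s = -1077.5 kW
Heat removed = 3879.1 MJ/h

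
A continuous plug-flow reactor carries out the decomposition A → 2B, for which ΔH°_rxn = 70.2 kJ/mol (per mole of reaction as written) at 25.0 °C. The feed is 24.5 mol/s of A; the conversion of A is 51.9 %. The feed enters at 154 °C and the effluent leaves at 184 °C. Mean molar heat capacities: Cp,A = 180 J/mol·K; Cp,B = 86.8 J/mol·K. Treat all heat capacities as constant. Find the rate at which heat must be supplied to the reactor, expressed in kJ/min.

Extent of reaction ξ = 0.519 × 24.5 = 12.716 mol/s
Reaction term: ξ·ΔH°_rxn = 12.716 × 70.2 = 892.63 kJ/s
Sensible, feed 154→25 °C: -568.89 kJ/s
Outlet flows (mol/s): A 11.784, B 25.431
Sensible, products 25→184 °C: 688.25 kJ/s
Q = ΔH = 1012 kJ/s = 1012 kW
Heat supplied = 60719 kJ/min

Q_in = 60700 kJ/min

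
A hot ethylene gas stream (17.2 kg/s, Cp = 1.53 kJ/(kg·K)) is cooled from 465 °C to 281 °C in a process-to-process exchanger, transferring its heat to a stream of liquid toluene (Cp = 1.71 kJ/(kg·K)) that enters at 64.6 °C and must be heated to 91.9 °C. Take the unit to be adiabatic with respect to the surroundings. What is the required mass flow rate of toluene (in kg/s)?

ṁ_c = 104 kg/s

Heat released by hot stream: Q = 17.2 × 1.53 × (465 − 281) = 4842.1 kJ/s
Energy balance on cold side (adiabatic exchanger): Q = ṁ_c·Cp_c·(T_c,out − T_c,in)
ṁ_c = 4842.1 / [1.71 × (91.9 − 64.6)] = 103.72 kg/s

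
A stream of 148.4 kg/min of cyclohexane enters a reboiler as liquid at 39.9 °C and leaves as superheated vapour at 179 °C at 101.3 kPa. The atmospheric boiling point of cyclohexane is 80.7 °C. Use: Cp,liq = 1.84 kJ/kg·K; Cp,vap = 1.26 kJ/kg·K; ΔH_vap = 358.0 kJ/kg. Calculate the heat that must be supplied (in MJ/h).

liquid 39.9→80.7 °C: 75.072 kJ/kg
vaporisation at 80.7 °C: 358 kJ/kg
vapour 80.7→179 °C: 123.86 kJ/kg
Δh = 75.072 + 358 + 123.86 = 556.93 kJ/kg
Q = ṁ·Δh = 148.4 kg/min × 556.93 kJ/kg = 82648 kJ/min
|Q| = 1377.5 kW = 4958.9 MJ/h

Q = 4960 MJ/h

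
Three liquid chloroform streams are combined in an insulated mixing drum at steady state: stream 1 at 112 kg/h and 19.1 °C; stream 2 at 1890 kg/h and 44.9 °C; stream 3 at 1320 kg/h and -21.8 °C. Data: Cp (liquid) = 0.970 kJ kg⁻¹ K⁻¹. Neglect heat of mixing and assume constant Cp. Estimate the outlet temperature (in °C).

Adiabatic, steady state ⇒ Σ ṁᵢCp,ᵢ(T_out − Tᵢ) = 0
Σ ṁᵢCp,ᵢTᵢ = 112×0.970×19.1 + 1890×0.970×44.9 + 1320×0.970×-21.8 = 56477
Σ ṁᵢCp,ᵢ = 112×0.970 + 1890×0.970 + 1320×0.970 = 3222.3
T_out = 56477 / 3222.3 = 17.527 °C

T_out = 17.5 °C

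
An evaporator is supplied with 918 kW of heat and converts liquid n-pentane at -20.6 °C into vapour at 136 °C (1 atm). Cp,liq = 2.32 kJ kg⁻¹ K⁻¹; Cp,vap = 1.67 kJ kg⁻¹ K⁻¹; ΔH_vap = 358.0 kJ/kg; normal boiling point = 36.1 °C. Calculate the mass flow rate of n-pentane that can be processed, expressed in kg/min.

ṁ = 83.9 kg/min

Δh = 2.32×(36.1−-20.6) + 358.0 + 1.67×(136−36.1) = 656.38 kJ/kg
Q = 918 kW = 918 kJ/s = 55080 kJ/min
ṁ = Q/Δh = 55080 / 656.38 = 83.915 kg/min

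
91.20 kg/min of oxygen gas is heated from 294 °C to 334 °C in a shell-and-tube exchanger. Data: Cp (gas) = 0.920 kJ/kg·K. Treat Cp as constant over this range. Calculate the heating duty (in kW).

Q = 55.9 kW

Q = ṁ·Cp·ΔT = 91.20 × 0.920 × (334 − 294) = 3356.2 kJ/min
Converting: 3356.2 / 60 s = 55.936 kW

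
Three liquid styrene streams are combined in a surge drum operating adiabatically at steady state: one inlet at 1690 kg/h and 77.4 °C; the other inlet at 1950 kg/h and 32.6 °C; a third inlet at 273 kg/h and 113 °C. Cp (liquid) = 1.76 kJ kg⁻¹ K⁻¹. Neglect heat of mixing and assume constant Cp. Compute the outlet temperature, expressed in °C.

Adiabatic, steady state ⇒ Σ ṁᵢCp,ᵢ(T_out − Tᵢ) = 0
Σ ṁᵢCp,ᵢTᵢ = 1690×1.76×77.4 + 1950×1.76×32.6 + 273×1.76×113 = 396400
Σ ṁᵢCp,ᵢ = 1690×1.76 + 1950×1.76 + 273×1.76 = 6886.9
T_out = 396400 / 6886.9 = 57.558 °C

T_out = 57.6 °C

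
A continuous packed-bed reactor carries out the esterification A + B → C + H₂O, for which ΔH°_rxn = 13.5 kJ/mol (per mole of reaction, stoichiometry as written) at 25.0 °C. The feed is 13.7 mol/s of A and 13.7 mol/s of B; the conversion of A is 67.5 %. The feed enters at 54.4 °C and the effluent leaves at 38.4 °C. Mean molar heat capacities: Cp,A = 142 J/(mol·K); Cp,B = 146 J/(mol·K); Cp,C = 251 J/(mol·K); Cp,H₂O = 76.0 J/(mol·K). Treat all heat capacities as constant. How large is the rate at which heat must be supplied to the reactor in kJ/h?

Q_in = 240000 kJ/h

Extent of reaction ξ = 0.675 × 13.7 = 9.2475 mol/s
Reaction term: ξ·ΔH°_rxn = 9.2475 × 13.5 = 124.84 kJ/s
Sensible, feed 54.4→25 °C: -116 kJ/s
Outlet flows (mol/s): A 4.4525, B 4.4525, C 9.2475, H₂O 9.2475
Sensible, products 25→38.4 °C: 57.704 kJ/s
Q = ΔH = 66.544 kJ/s = 66.544 kW
Heat supplied = 239560 kJ/h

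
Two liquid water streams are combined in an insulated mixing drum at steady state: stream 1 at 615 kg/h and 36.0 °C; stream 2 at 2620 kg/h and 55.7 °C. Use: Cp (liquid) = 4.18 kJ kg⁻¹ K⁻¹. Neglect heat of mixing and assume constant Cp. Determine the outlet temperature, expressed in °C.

Adiabatic, steady state ⇒ Σ ṁᵢCp,ᵢ(T_out − Tᵢ) = 0
T_out = Σ ṁᵢCp,ᵢTᵢ / Σ ṁᵢCp,ᵢ
      = 702550 / 13522 = 51.955 °C

T_out = 52.0 °C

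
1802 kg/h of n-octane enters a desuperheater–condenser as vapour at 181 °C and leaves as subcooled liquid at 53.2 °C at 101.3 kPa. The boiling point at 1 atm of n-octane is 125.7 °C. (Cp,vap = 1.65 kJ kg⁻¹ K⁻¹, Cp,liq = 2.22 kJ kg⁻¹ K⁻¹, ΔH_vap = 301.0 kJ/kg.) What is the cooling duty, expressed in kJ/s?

Q_c = 277 kJ/s

vapour 181→125.7 °C: -91.245 kJ/kg
condensation at 125.7 °C: -301 kJ/kg
liquid 125.7→53.2 °C: -160.95 kJ/kg
Δh = -91.245 + -301 + -160.95 = -553.2 kJ/kg
Q = ṁ·Δh = 1802 kg/h × -553.2 kJ/kg = -996860 kJ/h
|Q| = 276.9 kW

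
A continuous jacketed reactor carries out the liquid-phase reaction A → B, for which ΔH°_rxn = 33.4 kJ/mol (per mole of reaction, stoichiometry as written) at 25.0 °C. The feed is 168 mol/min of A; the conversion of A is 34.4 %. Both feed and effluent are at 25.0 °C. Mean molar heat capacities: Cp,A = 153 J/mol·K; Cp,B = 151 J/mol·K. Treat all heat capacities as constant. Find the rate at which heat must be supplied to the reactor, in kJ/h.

Extent of reaction ξ = 0.344 × 168 = 57.792 mol/min
Reaction term: ξ·ΔH°_rxn = 57.792 × 33.4 = 1930.3 kJ/min
Q = ΔH = 1930.3 kJ/min = 32.171 kW
Heat supplied = 115820 kJ/h

Q_in = 116000 kJ/h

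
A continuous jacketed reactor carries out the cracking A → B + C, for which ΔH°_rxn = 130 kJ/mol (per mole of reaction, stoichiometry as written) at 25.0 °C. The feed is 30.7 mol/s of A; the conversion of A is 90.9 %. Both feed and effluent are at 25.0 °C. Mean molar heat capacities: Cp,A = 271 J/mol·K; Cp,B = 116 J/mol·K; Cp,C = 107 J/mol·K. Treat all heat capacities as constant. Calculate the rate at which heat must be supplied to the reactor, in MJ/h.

Extent of reaction ξ = 0.909 × 30.7 = 27.906 mol/s
Reaction term: ξ·ΔH°_rxn = 27.906 × 130 = 3627.8 kJ/s
Q = ΔH = 3627.8 kJ/s = 3627.8 kW
Heat supplied = 13060 MJ/h

Q_in = 13100 MJ/h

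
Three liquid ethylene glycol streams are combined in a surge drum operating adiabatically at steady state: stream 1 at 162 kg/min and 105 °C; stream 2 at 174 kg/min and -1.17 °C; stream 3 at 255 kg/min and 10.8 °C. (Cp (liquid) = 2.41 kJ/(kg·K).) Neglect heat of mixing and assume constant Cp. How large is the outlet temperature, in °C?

T_out = 33.1 °C

Adiabatic, steady state ⇒ Σ ṁᵢCp,ᵢ(T_out − Tᵢ) = 0
Σ ṁᵢCp,ᵢTᵢ = 162×2.41×105 + 174×2.41×-1.17 + 255×2.41×10.8 = 47141
Σ ṁᵢCp,ᵢ = 162×2.41 + 174×2.41 + 255×2.41 = 1424.3
T_out = 47141 / 1424.3 = 33.097 °C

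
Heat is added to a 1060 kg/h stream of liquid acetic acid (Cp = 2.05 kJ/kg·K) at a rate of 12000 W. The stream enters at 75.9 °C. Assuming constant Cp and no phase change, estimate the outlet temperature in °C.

T_out = 95.8 °C

Q = 12000 W = 43200 kJ/h
ΔT = Q/(ṁ·Cp) = 43200/(1060×2.05) = 19.88 K
T_out = 75.9 + 19.88 = 95.78 °C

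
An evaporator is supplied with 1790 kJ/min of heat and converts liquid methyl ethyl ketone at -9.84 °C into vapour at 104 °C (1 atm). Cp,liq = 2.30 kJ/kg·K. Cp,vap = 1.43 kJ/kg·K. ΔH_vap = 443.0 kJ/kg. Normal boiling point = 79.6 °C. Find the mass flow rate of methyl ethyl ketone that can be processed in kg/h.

ṁ = 157 kg/h

Δh = 2.30×(79.6−-9.84) + 443.0 + 1.43×(104−79.6) = 683.6 kJ/kg
Q = 1790 kJ/min = 29.833 kJ/s = 107400 kJ/h
ṁ = Q/Δh = 107400 / 683.6 = 157.11 kg/h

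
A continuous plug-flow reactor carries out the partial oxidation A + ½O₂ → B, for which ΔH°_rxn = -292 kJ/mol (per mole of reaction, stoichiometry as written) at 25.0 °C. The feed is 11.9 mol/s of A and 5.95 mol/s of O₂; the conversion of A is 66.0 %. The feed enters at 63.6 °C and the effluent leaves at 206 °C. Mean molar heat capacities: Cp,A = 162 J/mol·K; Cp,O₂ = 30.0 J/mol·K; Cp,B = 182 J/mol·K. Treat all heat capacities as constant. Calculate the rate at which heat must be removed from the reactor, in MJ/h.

Q_out = 7150 MJ/h

Extent of reaction ξ = 0.660 × 11.9 = 7.854 mol/s
Reaction term: ξ·ΔH°_rxn = 7.854 × -292 = -2293.4 kJ/s
Sensible, feed 63.6→25 °C: -81.303 kJ/s
Outlet flows (mol/s): A 4.046, O₂ 2.023, B 7.854
Sensible, products 25→206 °C: 388.35 kJ/s
Q = ΔH = -1986.3 kJ/s = -1986.3 kW
Heat removed = 7150.8 MJ/h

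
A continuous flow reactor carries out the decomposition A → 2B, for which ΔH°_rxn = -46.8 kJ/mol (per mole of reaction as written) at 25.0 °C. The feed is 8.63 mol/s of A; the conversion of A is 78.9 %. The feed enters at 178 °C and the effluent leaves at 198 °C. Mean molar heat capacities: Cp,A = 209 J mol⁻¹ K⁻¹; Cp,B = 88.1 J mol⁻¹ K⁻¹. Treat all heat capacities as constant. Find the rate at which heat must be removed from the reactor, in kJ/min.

Q_out = 19300 kJ/min

Extent of reaction ξ = 0.789 × 8.63 = 6.8091 mol/s
Reaction term: ξ·ΔH°_rxn = 6.8091 × -46.8 = -318.66 kJ/s
Sensible, feed 178→25 °C: -275.96 kJ/s
Outlet flows (mol/s): A 1.8209, B 13.618
Sensible, products 25→198 °C: 273.4 kJ/s
Q = ΔH = -321.23 kJ/s = -321.23 kW
Heat removed = 19274 kJ/min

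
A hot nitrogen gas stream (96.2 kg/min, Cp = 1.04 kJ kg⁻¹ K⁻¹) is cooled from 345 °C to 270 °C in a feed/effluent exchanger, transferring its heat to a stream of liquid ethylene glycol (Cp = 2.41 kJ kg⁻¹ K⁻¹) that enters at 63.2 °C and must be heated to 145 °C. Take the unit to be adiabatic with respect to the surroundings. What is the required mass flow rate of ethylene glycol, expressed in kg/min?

ṁ_c = 38.1 kg/min

Heat released by hot stream: Q = 96.2 × 1.04 × (345 − 270) = 7503.6 kJ/min
Energy balance on cold side (adiabatic exchanger): Q = ṁ_c·Cp_c·(T_c,out − T_c,in)
ṁ_c = 7503.6 / [2.41 × (145 − 63.2)] = 38.063 kg/min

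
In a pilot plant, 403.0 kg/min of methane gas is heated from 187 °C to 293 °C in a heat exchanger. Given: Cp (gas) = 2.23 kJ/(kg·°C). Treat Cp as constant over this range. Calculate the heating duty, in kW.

Q = ṁ·Cp·ΔT = 403.0 × 2.23 × (293 − 187) = 95261 kJ/min
Converting: 95261 / 60 s = 1587.7 kW

Q = 1590 kW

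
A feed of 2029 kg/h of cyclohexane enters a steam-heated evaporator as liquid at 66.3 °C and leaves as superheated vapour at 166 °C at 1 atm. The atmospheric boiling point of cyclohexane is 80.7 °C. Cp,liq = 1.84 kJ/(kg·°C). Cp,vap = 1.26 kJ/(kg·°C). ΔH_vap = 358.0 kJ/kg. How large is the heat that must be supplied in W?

Q = 277000 W

liquid 66.3→80.7 °C: 26.496 kJ/kg
vaporisation at 80.7 °C: 358 kJ/kg
vapour 80.7→166 °C: 107.48 kJ/kg
Δh = 26.496 + 358 + 107.48 = 491.97 kJ/kg
Q = ṁ·Δh = 2029 kg/h × 491.97 kJ/kg = 998220 kJ/h
|Q| = 277.28 kW = 277280 W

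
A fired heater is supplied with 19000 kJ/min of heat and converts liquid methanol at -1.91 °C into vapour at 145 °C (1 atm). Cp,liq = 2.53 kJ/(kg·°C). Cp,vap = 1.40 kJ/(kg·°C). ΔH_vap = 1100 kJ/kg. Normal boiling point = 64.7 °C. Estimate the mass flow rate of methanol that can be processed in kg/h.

ṁ = 826 kg/h

Δh = 2.53×(64.7−-1.91) + 1100 + 1.40×(145−64.7) = 1380.9 kJ/kg
Q = 19000 kJ/min = 316.67 kJ/s = 1.14e+06 kJ/h
ṁ = Q/Δh = 1.14e+06 / 1380.9 = 825.52 kg/h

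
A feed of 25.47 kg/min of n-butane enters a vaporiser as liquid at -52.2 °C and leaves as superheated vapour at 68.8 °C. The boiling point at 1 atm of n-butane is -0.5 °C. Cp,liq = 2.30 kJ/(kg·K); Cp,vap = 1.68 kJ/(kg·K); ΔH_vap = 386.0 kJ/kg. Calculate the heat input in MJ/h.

liquid -52.2→-0.5 °C: 118.91 kJ/kg
vaporisation at -0.5 °C: 386 kJ/kg
vapour -0.5→68.8 °C: 116.42 kJ/kg
Δh = 118.91 + 386 + 116.42 = 621.33 kJ/kg
Q = ṁ·Δh = 25.47 kg/min × 621.33 kJ/kg = 15825 kJ/min
|Q| = 263.76 kW = 949.52 MJ/h

Q = 950 MJ/h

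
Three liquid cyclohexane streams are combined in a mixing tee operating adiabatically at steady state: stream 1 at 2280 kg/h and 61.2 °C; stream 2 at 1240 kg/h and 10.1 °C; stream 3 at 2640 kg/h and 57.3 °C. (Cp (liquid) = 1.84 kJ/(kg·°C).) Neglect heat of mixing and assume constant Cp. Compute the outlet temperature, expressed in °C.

T_out = 49.2 °C

Energy balance with Q = 0: Σ ṁᵢCp,ᵢ(T_out − Tᵢ) = 0
Σ ṁᵢCp,ᵢTᵢ = 2280×1.84×61.2 + 1240×1.84×10.1 + 2640×1.84×57.3 = 558130
Σ ṁᵢCp,ᵢ = 2280×1.84 + 1240×1.84 + 2640×1.84 = 11334
T_out = 558130 / 11334 = 49.242 °C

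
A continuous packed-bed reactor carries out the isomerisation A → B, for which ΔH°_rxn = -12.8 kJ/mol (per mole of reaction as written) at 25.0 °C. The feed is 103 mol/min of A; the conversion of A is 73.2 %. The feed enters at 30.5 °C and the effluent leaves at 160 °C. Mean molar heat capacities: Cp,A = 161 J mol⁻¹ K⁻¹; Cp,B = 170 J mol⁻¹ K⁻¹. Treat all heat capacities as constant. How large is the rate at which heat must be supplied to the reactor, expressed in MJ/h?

Extent of reaction ξ = 0.732 × 103 = 75.396 mol/min
Reaction term: ξ·ΔH°_rxn = 75.396 × -12.8 = -965.07 kJ/min
Sensible, feed 30.5→25 °C: -91.207 kJ/min
Outlet flows (mol/min): A 27.604, B 75.396
Sensible, products 25→160 °C: 2330.3 kJ/min
Q = ΔH = 1274 kJ/min = 21.234 kW
Heat supplied = 76.442 MJ/h

Q_in = 76.4 MJ/h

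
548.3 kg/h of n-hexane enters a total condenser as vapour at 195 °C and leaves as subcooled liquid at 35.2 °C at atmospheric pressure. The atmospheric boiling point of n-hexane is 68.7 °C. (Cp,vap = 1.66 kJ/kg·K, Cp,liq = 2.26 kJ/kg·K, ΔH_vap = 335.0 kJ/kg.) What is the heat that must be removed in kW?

Q_c = 94.5 kW

vapour 195→68.7 °C: -209.66 kJ/kg
condensation at 68.7 °C: -335 kJ/kg
liquid 68.7→35.2 °C: -75.71 kJ/kg
Δh = -209.66 + -335 + -75.71 = -620.37 kJ/kg
Q = ṁ·Δh = 548.3 kg/h × -620.37 kJ/kg = -340150 kJ/h
|Q| = 94.485 kW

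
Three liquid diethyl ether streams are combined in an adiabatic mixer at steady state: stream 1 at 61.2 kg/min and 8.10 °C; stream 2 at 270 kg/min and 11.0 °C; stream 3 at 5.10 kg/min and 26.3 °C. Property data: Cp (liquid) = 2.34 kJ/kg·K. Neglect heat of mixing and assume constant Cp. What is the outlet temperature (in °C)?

Adiabatic, steady state ⇒ Σ ṁᵢCp,ᵢ(T_out − Tᵢ) = 0
Σ ṁᵢCp,ᵢTᵢ = 61.2×2.34×8.10 + 270×2.34×11.0 + 5.10×2.34×26.3 = 8423.6
Σ ṁᵢCp,ᵢ = 61.2×2.34 + 270×2.34 + 5.10×2.34 = 786.94
T_out = 8423.6 / 786.94 = 10.704 °C

T_out = 10.7 °C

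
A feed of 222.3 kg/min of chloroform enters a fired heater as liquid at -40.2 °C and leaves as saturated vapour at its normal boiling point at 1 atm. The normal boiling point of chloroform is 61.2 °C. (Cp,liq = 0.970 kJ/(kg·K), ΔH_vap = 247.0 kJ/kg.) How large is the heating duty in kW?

liquid -40.2→61.2 °C: 98.358 kJ/kg
vaporisation at 61.2 °C: 247 kJ/kg
Δh = 98.358 + 247 = 345.36 kJ/kg
Q = ṁ·Δh = 222.3 kg/min × 345.36 kJ/kg = 76773 kJ/min
|Q| = 1279.6 kW

Q = 1280 kW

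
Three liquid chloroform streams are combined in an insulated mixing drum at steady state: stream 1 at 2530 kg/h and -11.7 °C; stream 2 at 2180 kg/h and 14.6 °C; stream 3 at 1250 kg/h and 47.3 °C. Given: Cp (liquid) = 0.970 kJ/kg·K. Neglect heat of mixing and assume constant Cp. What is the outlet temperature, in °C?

T_out = 10.3 °C

Energy balance with Q = 0: Σ ṁᵢCp,ᵢ(T_out − Tᵢ) = 0
T_out = Σ ṁᵢCp,ᵢTᵢ / Σ ṁᵢCp,ᵢ
      = 59511 / 5781.2 = 10.294 °C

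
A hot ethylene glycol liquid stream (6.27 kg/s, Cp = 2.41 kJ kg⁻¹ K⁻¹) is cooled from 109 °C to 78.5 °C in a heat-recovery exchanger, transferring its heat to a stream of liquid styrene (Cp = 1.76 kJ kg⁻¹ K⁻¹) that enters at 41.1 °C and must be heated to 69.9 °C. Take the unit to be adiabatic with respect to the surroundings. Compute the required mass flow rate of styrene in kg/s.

Heat released by hot stream: Q = 6.27 × 2.41 × (109 − 78.5) = 460.88 kJ/s
Energy balance on cold side (adiabatic exchanger): Q = ṁ_c·Cp_c·(T_c,out − T_c,in)
ṁ_c = 460.88 / [1.76 × (69.9 − 41.1)] = 9.0924 kg/s

ṁ_c = 9.09 kg/s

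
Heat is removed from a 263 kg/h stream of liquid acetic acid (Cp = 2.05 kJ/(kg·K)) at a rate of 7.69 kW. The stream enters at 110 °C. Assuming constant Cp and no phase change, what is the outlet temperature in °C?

Q = 7.69 kW = 27684 kJ/h
ΔT = Q/(ṁ·Cp) = 27684/(263×2.05) = 51.347 K
T_out = 110 − 51.347 = 58.653 °C

T_out = 58.7 °C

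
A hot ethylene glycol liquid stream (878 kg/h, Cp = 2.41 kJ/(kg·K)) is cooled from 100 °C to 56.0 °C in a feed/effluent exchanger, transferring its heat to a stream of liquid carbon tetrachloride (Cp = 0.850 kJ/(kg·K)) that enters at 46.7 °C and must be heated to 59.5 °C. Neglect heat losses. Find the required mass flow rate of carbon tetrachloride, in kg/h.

ṁ_c = 8560 kg/h

Heat released by hot stream: Q = 878 × 2.41 × (100 − 56.0) = 93103 kJ/h
Energy balance on cold side (adiabatic exchanger): Q = ṁ_c·Cp_c·(T_c,out − T_c,in)
ṁ_c = 93103 / [0.850 × (59.5 − 46.7)] = 8557.3 kg/h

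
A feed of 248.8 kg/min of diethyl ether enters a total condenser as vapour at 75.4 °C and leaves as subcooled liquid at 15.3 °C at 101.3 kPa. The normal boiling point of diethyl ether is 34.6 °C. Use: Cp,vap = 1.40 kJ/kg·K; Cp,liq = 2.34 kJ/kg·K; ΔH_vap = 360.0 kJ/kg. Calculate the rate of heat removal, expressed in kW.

Q_c = 1920 kW

vapour 75.4→34.6 °C: -57.12 kJ/kg
condensation at 34.6 °C: -360 kJ/kg
liquid 34.6→15.3 °C: -45.162 kJ/kg
Δh = -57.12 + -360 + -45.162 = -462.28 kJ/kg
Q = ṁ·Δh = 248.8 kg/min × -462.28 kJ/kg = -115020 kJ/min
|Q| = 1916.9 kW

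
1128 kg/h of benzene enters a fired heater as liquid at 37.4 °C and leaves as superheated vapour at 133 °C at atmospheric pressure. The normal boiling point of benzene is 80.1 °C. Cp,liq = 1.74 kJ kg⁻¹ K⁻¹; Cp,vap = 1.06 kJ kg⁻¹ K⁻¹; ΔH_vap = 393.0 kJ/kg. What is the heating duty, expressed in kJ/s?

liquid 37.4→80.1 °C: 74.298 kJ/kg
vaporisation at 80.1 °C: 393 kJ/kg
vapour 80.1→133 °C: 56.074 kJ/kg
Δh = 74.298 + 393 + 56.074 = 523.37 kJ/kg
Q = ṁ·Δh = 1128 kg/h × 523.37 kJ/kg = 590360 kJ/h
|Q| = 163.99 kW

Q = 164 kJ/s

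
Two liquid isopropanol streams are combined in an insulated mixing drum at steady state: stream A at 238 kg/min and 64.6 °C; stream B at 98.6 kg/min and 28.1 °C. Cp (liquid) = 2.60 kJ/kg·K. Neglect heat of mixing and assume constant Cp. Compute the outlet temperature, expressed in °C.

Adiabatic, steady state ⇒ Σ ṁᵢCp,ᵢ(T_out − Tᵢ) = 0
Σ ṁᵢCp,ᵢTᵢ = 238×2.60×64.6 + 98.6×2.60×28.1 = 47178
Σ ṁᵢCp,ᵢ = 238×2.60 + 98.6×2.60 = 875.16
T_out = 47178 / 875.16 = 53.908 °C

T_out = 53.9 °C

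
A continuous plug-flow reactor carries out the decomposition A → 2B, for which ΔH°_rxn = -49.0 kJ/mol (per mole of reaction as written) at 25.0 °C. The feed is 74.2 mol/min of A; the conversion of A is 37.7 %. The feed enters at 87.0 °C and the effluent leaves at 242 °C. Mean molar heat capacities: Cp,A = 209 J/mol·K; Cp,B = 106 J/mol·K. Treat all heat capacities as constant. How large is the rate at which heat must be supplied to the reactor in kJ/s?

Extent of reaction ξ = 0.377 × 74.2 = 27.973 mol/min
Reaction term: ξ·ΔH°_rxn = 27.973 × -49.0 = -1370.7 kJ/min
Sensible, feed 87.0→25 °C: -961.48 kJ/min
Outlet flows (mol/min): A 46.227, B 55.947
Sensible, products 25→242 °C: 3383.4 kJ/min
Q = ΔH = 1051.2 kJ/min = 17.52 kW
Heat supplied = 17.52 kJ/s

Q_in = 17.5 kJ/s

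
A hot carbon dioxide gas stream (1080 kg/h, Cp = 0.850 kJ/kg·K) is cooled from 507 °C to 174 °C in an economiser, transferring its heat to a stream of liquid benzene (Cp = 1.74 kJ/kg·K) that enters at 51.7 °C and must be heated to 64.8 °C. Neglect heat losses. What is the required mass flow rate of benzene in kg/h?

Heat released by hot stream: Q = 1080 × 0.850 × (507 − 174) = 305690 kJ/h
Energy balance on cold side (adiabatic exchanger): Q = ṁ_c·Cp_c·(T_c,out − T_c,in)
ṁ_c = 305690 / [1.74 × (64.8 − 51.7)] = 13411 kg/h

ṁ_c = 13400 kg/h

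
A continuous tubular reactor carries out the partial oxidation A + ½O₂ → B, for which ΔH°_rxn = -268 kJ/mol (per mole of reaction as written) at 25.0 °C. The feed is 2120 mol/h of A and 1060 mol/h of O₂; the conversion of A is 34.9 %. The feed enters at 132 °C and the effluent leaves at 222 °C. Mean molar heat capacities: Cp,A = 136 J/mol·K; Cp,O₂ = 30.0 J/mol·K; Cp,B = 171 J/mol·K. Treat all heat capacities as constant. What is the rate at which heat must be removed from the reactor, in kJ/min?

Extent of reaction ξ = 0.349 × 2120 = 739.88 mol/h
Reaction term: ξ·ΔH°_rxn = 739.88 × -268 = -198290 kJ/h
Sensible, feed 132→25 °C: -34253 kJ/h
Outlet flows (mol/h): A 1380.1, O₂ 690.06, B 739.88
Sensible, products 25→222 °C: 65979 kJ/h
Q = ΔH = -166560 kJ/h = -46.267 kW
Heat removed = 2776 kJ/min

Q_out = 2780 kJ/min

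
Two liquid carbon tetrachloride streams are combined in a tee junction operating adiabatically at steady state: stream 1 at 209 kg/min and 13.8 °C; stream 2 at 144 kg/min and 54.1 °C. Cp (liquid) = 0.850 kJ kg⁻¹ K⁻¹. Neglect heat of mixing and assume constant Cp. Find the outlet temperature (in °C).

Adiabatic, steady state ⇒ Σ ṁᵢCp,ᵢ(T_out − Tᵢ) = 0
T_out = Σ ṁᵢCp,ᵢTᵢ / Σ ṁᵢCp,ᵢ
      = 9073.4 / 300.05 = 30.24 °C

T_out = 30.2 °C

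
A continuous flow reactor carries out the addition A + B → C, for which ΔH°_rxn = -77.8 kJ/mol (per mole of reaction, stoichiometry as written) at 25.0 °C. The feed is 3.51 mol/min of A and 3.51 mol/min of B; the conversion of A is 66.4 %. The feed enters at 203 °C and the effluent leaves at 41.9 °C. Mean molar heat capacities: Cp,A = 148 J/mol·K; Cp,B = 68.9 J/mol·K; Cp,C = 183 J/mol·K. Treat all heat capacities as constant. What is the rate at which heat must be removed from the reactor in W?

Extent of reaction ξ = 0.664 × 3.51 = 2.3306 mol/min
Reaction term: ξ·ΔH°_rxn = 2.3306 × -77.8 = -181.32 kJ/min
Sensible, feed 203→25 °C: -135.51 kJ/min
Outlet flows (mol/min): A 1.1794, B 1.1794, C 2.3306
Sensible, products 25→41.9 °C: 11.531 kJ/min
Q = ΔH = -305.31 kJ/min = -5.0885 kW
Heat removed = 5088.5 W

Q_out = 5090 W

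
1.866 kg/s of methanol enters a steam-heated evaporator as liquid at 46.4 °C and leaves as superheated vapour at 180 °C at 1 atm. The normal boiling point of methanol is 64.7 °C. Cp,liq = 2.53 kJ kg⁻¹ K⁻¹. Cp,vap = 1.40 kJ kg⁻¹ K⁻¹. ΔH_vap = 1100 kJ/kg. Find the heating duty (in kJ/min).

Q = 146000 kJ/min

liquid 46.4→64.7 °C: 46.299 kJ/kg
vaporisation at 64.7 °C: 1100 kJ/kg
vapour 64.7→180 °C: 161.42 kJ/kg
Δh = 46.299 + 1100 + 161.42 = 1307.7 kJ/kg
Q = ṁ·Δh = 1.866 kg/s × 1307.7 kJ/kg = 2440.2 kJ/s
|Q| = 2440.2 kW = 146410 kJ/min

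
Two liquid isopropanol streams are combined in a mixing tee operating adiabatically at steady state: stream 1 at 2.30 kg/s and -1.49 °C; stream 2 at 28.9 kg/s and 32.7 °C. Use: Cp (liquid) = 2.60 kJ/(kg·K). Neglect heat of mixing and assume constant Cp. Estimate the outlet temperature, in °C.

T_out = 30.2 °C

Adiabatic, steady state ⇒ Σ ṁᵢCp,ᵢ(T_out − Tᵢ) = 0
Σ ṁᵢCp,ᵢTᵢ = 2.30×2.60×-1.49 + 28.9×2.60×32.7 = 2448.2
Σ ṁᵢCp,ᵢ = 2.30×2.60 + 28.9×2.60 = 81.12
T_out = 2448.2 / 81.12 = 30.18 °C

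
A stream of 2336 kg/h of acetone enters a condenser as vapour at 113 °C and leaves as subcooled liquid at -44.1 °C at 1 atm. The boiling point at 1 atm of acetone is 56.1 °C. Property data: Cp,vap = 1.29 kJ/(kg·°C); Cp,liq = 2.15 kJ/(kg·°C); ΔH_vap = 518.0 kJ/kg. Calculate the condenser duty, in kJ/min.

vapour 113→56.1 °C: -73.401 kJ/kg
condensation at 56.1 °C: -518 kJ/kg
liquid 56.1→-44.1 °C: -215.43 kJ/kg
Δh = -73.401 + -518 + -215.43 = -806.83 kJ/kg
Q = ṁ·Δh = 2336 kg/h × -806.83 kJ/kg = -1.8848e+06 kJ/h
|Q| = 523.54 kW = 31413 kJ/min

Q_c = 31400 kJ/min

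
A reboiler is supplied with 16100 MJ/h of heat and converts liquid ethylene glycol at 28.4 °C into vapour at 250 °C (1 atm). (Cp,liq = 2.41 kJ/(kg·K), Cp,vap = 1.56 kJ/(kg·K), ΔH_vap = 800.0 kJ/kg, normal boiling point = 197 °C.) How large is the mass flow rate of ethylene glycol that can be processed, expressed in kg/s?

ṁ = 3.47 kg/s

Δh = 2.41×(197−28.4) + 800.0 + 1.56×(250−197) = 1289 kJ/kg
Q = 16100 MJ/h = 4472.2 kJ/s = 4472.2 kJ/s
ṁ = Q/Δh = 4472.2 / 1289 = 3.4695 kg/s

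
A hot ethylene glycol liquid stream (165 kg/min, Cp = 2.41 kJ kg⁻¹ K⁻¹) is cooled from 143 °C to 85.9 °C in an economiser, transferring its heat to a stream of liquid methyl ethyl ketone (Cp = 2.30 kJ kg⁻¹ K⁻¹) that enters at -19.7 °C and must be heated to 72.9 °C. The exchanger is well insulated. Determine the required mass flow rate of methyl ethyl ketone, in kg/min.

ṁ_c = 107 kg/min

Heat released by hot stream: Q = 165 × 2.41 × (143 − 85.9) = 22706 kJ/min
Energy balance on cold side (adiabatic exchanger): Q = ṁ_c·Cp_c·(T_c,out − T_c,in)
ṁ_c = 22706 / [2.30 × (72.9 − -19.7)] = 106.61 kg/min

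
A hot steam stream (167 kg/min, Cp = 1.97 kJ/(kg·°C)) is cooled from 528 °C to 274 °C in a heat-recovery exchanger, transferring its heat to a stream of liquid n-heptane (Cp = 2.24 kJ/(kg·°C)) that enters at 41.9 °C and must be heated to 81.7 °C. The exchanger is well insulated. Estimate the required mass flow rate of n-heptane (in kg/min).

Heat released by hot stream: Q = 167 × 1.97 × (528 − 274) = 83563 kJ/min
Energy balance on cold side (adiabatic exchanger): Q = ṁ_c·Cp_c·(T_c,out − T_c,in)
ṁ_c = 83563 / [2.24 × (81.7 − 41.9)] = 937.31 kg/min

ṁ_c = 937 kg/min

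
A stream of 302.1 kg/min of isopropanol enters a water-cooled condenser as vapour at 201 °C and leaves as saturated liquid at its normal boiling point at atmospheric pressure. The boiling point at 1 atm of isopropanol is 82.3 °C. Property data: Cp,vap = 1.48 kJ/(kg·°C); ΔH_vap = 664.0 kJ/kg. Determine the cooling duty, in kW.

Q_c = 4230 kW

vapour 201→82.3 °C: -175.68 kJ/kg
condensation at 82.3 °C: -664 kJ/kg
Δh = -175.68 + -664 = -839.68 kJ/kg
Q = ṁ·Δh = 302.1 kg/min × -839.68 kJ/kg = -253670 kJ/min
|Q| = 4227.8 kW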